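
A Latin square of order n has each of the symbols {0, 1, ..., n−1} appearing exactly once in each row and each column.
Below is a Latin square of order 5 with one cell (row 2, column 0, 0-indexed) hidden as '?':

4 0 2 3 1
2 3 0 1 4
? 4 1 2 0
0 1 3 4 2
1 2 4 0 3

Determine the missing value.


Row 2 contains symbols [0, 1, 2, 4] — missing [3].
Column 0 contains symbols [0, 1, 2, 4] — missing [3].
The missing symbol must appear in both missing sets; intersection = [3].
Therefore the hidden value is 3.

Missing value = 3.


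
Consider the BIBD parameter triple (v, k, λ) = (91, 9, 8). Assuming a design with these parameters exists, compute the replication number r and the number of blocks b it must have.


Any 2-(v, k, λ) BIBD satisfies two necessary conditions:
  (i)  Each point sits in r blocks, and counting incidences through any fixed point gives r(k − 1) = λ(v − 1), so r = λ(v − 1)/(k − 1).
  (ii) Total incidences bk = vr, so b = vr/k.
Step 1: r = λ(v − 1)/(k − 1) = 8·(91 − 1)/(9 − 1) = 8·90/8 = 720/8 = 90.
Step 2: b = vr/k = 91·90/9 = 8190/9 = 910.
Check integrality: r = 90 ∈ Z ✓, b = 910 ∈ Z ✓.
(These identities are necessary conditions: they determine r and b for any design with these parameters, but do not by themselves prove that one exists.)

r = 90, b = 910.


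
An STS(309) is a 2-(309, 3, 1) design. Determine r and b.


An STS(v) is a 2-(v, 3, 1) BIBD: block size k = 3, λ = 1.
Replication: r(k − 1) = λ(v − 1) ⇒ r·2 = 309 − 1 = 308 ⇒ r = 154.
Block count: b = v(v − 1)/6 = 309·308/6 = 95172/6 = 15862.
(Check via bk = vr: 15862·3 = 47586 = 309·154 = 47586 ✓.)

r = 154, b = 15862.


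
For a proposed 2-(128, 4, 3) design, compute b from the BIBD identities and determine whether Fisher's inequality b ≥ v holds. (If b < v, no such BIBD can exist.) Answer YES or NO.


b = λv(v − 1)/(k(k − 1)) = 3·128·127/(4·3) = 48768/12 = 4064.
Compare with v = 128: b ≥ v, so Fisher's inequality holds.

YES


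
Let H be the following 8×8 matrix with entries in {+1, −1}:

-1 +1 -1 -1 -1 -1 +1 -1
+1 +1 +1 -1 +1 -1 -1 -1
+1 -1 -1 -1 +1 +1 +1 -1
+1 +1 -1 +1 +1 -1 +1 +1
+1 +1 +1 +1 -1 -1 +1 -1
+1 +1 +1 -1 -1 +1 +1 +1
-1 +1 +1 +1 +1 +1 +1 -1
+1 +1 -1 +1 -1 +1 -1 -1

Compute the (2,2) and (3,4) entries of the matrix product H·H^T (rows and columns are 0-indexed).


Row 2 of H: [1, -1, -1, -1, 1, 1, 1, -1].
Row 3 of H: [1, 1, -1, 1, 1, -1, 1, 1].
Row 4 of H: [1, 1, 1, 1, -1, -1, 1, -1].
(H·H^T)[2][2] = Σ_j H[2][j]·H[2][j] = (1)² + (-1)² + (-1)² + (-1)² + (1)² + (1)² + (1)² + (-1)² = 1 + 1 + 1 + 1 + 1 + 1 + 1 + 1 = 8.
(H·H^T)[3][4] = Σ_j H[3][j]·H[4][j] = (1)·(1) + (1)·(1) + (-1)·(1) + (1)·(1) + (1)·(-1) + (-1)·(-1) + (1)·(1) + (1)·(-1) = 1 + 1 + -1 + 1 + -1 + 1 + 1 + -1 = 2.
Rows 3 and 4 are not orthogonal (dot product = 2 ≠ 0), so H is not a Hadamard matrix.

(2,2) entry = 8; (3,4) entry = 2.


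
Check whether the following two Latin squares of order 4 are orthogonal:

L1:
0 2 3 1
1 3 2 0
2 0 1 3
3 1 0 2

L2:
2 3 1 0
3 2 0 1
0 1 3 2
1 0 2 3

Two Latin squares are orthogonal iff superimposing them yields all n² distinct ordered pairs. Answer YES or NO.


Form the n² = 16 superimposed pairs (L1[i][j], L2[i][j]), row by row (rows and columns indexed from 0):
row 0: (0,2) (2,3) (3,1) (1,0)
row 1: (1,3) (3,2) (2,0) (0,1)
row 2: (2,0) (0,1) (1,3) (3,2)
row 3: (3,1) (1,0) (0,2) (2,3)
Orthogonality requires all 16 pairs distinct.
But the pair (2,0) repeats: cell (1,2) has L1 = 2, L2 = 0, and cell (2,0) has L1 = 2, L2 = 0.
A repeated pair means some other pair never occurs (only 8 distinct pairs out of 16), so the squares are not orthogonal.
Conclusion: NO.

NO


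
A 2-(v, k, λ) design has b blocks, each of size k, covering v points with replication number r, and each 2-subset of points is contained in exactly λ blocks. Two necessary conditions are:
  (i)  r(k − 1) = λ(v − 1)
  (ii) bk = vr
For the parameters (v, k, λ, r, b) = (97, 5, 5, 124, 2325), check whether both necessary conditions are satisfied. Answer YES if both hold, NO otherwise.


Condition (i): r(k − 1) = 124·4 = 496; λ(v − 1) = 5·96 = 480. Match? NO.
Condition (ii): bk = 2325·5 = 11625; vr = 97·124 = 12028. Match? NO.
Both conditions hold? NO.

NO


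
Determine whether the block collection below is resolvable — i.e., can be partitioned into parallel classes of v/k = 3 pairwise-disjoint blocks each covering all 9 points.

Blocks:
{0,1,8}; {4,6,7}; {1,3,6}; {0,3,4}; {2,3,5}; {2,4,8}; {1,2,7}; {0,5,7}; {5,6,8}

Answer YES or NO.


v = 9, block size k = 3, number of blocks = 9.
For resolvability, blocks must partition into parallel classes of size v/k = 3.
Total blocks must therefore be a multiple of 3: 9 = 3·3 + 0 ⇒ divisible ✓.
Greedy packing gives 3 candidate class(es). Each should be a full parallel class (size 3, covers all 9 points).
  Class 1 (3 blocks): {0,1,8}; {4,6,7}; {2,3,5}. Points covered: [0, 1, 2, 3, 4, 5, 6, 7, 8].
  Class 2 (3 blocks): {1,3,6}; {2,4,8}; {0,5,7}. Points covered: [0, 1, 2, 3, 4, 5, 6, 7, 8].
  Class 3 (3 blocks): {0,3,4}; {1,2,7}; {5,6,8}. Points covered: [0, 1, 2, 3, 4, 5, 6, 7, 8].
All classes full (size 3)? YES. All classes cover every point? YES.
Resolvable? YES.

YES


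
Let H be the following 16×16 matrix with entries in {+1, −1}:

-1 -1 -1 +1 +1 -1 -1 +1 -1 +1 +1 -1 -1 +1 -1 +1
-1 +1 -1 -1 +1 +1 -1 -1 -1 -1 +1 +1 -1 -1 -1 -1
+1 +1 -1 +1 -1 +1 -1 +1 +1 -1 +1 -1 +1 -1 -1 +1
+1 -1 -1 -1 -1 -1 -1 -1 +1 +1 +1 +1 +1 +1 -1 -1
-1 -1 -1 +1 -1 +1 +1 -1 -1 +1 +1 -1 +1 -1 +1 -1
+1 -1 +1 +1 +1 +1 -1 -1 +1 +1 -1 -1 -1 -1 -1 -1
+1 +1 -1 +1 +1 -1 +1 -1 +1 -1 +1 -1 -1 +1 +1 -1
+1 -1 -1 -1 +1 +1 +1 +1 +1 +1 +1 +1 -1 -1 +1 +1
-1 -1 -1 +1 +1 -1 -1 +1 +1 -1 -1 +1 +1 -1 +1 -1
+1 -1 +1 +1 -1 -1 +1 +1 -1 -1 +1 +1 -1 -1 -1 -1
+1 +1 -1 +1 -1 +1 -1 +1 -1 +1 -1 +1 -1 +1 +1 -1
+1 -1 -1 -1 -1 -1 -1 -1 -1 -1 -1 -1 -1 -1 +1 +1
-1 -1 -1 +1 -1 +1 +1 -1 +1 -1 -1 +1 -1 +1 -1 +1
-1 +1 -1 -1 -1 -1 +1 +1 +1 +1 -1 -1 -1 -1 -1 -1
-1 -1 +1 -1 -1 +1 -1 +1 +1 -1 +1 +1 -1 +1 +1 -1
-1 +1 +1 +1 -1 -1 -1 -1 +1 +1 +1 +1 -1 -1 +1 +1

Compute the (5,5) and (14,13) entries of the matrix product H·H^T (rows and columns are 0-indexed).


Row 5 of H: [1, -1, 1, 1, 1, 1, -1, -1, 1, 1, -1, -1, -1, -1, -1, -1].
Row 13 of H: [-1, 1, -1, -1, -1, -1, 1, 1, 1, 1, -1, -1, -1, -1, -1, -1].
Row 14 of H: [-1, -1, 1, -1, -1, 1, -1, 1, 1, -1, 1, 1, -1, 1, 1, -1].
(H·H^T)[5][5] = Σ_j H[5][j]·H[5][j] = (1)² + (-1)² + (1)² + (1)² + (1)² + (1)² + (-1)² + (-1)² + (1)² + (1)² + (-1)² + (-1)² + (-1)² + (-1)² + (-1)² + (-1)² = 1 + 1 + 1 + 1 + 1 + 1 + 1 + 1 + 1 + 1 + 1 + 1 + 1 + 1 + 1 + 1 = 16.
(H·H^T)[14][13] = Σ_j H[14][j]·H[13][j] = (-1)·(-1) + (-1)·(1) + (1)·(-1) + (-1)·(-1) + (-1)·(-1) + (1)·(-1) + (-1)·(1) + (1)·(1) + (1)·(1) + (-1)·(1) + (1)·(-1) + (1)·(-1) + (-1)·(-1) + (1)·(-1) + (1)·(-1) + (-1)·(-1) = 1 + -1 + -1 + 1 + 1 + -1 + -1 + 1 + 1 + -1 + -1 + -1 + 1 + -1 + -1 + 1 = -2.
Rows 14 and 13 are not orthogonal (dot product = -2 ≠ 0), so H is not a Hadamard matrix.

(5,5) entry = 16; (14,13) entry = -2.


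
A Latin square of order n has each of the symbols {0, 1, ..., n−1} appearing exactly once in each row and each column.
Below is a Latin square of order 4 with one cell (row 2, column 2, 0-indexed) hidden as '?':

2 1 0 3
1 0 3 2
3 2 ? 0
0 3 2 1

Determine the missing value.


Row 2 contains symbols [0, 2, 3] — missing [1].
Column 2 contains symbols [0, 2, 3] — missing [1].
The missing symbol must appear in both missing sets; intersection = [1].
Therefore the hidden value is 1.

Missing value = 1.


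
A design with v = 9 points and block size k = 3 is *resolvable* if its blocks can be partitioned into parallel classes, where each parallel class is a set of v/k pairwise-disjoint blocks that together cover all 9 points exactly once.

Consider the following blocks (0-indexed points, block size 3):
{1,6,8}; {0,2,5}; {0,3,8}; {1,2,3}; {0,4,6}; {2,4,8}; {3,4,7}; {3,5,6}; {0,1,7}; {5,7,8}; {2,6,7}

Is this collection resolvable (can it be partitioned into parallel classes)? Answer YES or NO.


v = 9, block size k = 3, number of blocks = 11.
For resolvability, blocks must partition into parallel classes of size v/k = 3.
Total blocks must therefore be a multiple of 3: 11 = 3·3 + 2 ⇒ not divisible ✗.
Resolvable? NO.

NO


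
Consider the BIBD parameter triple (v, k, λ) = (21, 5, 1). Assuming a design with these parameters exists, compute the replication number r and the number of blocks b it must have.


Any 2-(v, k, λ) BIBD satisfies two necessary conditions:
  (i)  Each point sits in r blocks, and counting incidences through any fixed point gives r(k − 1) = λ(v − 1), so r = λ(v − 1)/(k − 1).
  (ii) Total incidences bk = vr, so b = vr/k.
Step 1: r = λ(v − 1)/(k − 1) = 1·(21 − 1)/(5 − 1) = 1·20/4 = 20/4 = 5.
Step 2: b = vr/k = 21·5/5 = 105/5 = 21.
Check integrality: r = 5 ∈ Z ✓, b = 21 ∈ Z ✓.
(These identities are necessary conditions: they determine r and b for any design with these parameters, but do not by themselves prove that one exists.)

r = 5, b = 21.


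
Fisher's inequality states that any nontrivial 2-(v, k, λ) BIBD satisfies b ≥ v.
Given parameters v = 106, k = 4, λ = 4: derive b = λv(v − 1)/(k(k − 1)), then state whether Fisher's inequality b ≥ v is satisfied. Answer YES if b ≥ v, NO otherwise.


b = λv(v − 1)/(k(k − 1)) = 4·106·105/(4·3) = 44520/12 = 3710.
Compare with v = 106: b ≥ v, so Fisher's inequality holds.

YES


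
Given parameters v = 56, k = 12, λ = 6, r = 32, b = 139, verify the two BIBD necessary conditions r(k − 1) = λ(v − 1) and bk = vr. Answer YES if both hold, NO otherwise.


Condition (i): r(k − 1) = 32·11 = 352; λ(v − 1) = 6·55 = 330. Match? NO.
Condition (ii): bk = 139·12 = 1668; vr = 56·32 = 1792. Match? NO.
Both conditions hold? NO.

NO


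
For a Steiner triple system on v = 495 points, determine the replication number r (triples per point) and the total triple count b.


An STS(v) is a 2-(v, 3, 1) BIBD: block size k = 3, λ = 1.
Replication: r(k − 1) = λ(v − 1) ⇒ r·2 = 495 − 1 = 494 ⇒ r = 247.
Block count: b = v(v − 1)/6 = 495·494/6 = 244530/6 = 40755.

r = 247, b = 40755.


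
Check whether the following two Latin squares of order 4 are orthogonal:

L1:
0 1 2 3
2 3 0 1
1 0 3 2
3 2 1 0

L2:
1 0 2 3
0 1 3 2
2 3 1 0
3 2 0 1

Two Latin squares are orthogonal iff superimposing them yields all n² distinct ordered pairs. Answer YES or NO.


Form the n² = 16 superimposed pairs (L1[i][j], L2[i][j]), row by row (rows and columns indexed from 0):
row 0: (0,1) (1,0) (2,2) (3,3)
row 1: (2,0) (3,1) (0,3) (1,2)
row 2: (1,2) (0,3) (3,1) (2,0)
row 3: (3,3) (2,2) (1,0) (0,1)
Orthogonality requires all 16 pairs distinct.
But the pair (1,2) repeats: cell (1,3) has L1 = 1, L2 = 2, and cell (2,0) has L1 = 1, L2 = 2.
A repeated pair means some other pair never occurs (only 8 distinct pairs out of 16), so the squares are not orthogonal.
Conclusion: NO.

NO


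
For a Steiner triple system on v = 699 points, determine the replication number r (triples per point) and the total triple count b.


An STS(v) is a 2-(v, 3, 1) BIBD: block size k = 3, λ = 1.
Replication: r(k − 1) = λ(v − 1) ⇒ r·2 = 699 − 1 = 698 ⇒ r = 349.
Block count: bk = vr ⇒ b·3 = 699·349 = 243951 ⇒ b = 81317.

r = 349, b = 81317.


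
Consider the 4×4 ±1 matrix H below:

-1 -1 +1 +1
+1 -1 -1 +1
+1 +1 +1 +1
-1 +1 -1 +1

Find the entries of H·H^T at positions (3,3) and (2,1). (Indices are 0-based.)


Row 1 of H: [1, -1, -1, 1].
Row 2 of H: [1, 1, 1, 1].
Row 3 of H: [-1, 1, -1, 1].
(H·H^T)[3][3] = Σ_j H[3][j]·H[3][j] = (-1)² + (1)² + (-1)² + (1)² = 1 + 1 + 1 + 1 = 4.
(H·H^T)[2][1] = Σ_j H[2][j]·H[1][j] = (1)·(1) + (1)·(-1) + (1)·(-1) + (1)·(1) = 1 + -1 + -1 + 1 = 0.
So rows 2 and 1 are orthogonal; the diagonal entry equals n = 4.

(3,3) entry = 4; (2,1) entry = 0.


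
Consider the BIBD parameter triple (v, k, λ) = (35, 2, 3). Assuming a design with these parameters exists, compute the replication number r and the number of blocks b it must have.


Any 2-(v, k, λ) BIBD satisfies two necessary conditions:
  (i)  Each point sits in r blocks, and counting incidences through any fixed point gives r(k − 1) = λ(v − 1), so r = λ(v − 1)/(k − 1).
  (ii) Total incidences bk = vr, so b = vr/k.
Step 1: r = λ(v − 1)/(k − 1) = 3·(35 − 1)/(2 − 1) = 3·34/1 = 102/1 = 102.
Step 2: b = vr/k = 35·102/2 = 3570/2 = 1785.
Check integrality: r = 102 ∈ Z ✓, b = 1785 ∈ Z ✓.
(These identities are necessary conditions: they determine r and b for any design with these parameters, but do not by themselves prove that one exists.)

r = 102, b = 1785.


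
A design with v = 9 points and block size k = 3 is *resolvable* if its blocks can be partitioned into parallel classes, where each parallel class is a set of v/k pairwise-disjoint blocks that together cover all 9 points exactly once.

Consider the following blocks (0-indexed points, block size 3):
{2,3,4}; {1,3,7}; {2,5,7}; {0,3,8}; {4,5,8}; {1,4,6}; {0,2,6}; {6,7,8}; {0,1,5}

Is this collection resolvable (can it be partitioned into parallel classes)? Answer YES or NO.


v = 9, block size k = 3, number of blocks = 9.
For resolvability, blocks must partition into parallel classes of size v/k = 3.
Total blocks must therefore be a multiple of 3: 9 = 3·3 + 0 ⇒ divisible ✓.
Greedy packing gives 3 candidate class(es). Each should be a full parallel class (size 3, covers all 9 points).
  Class 1 (3 blocks): {2,3,4}; {6,7,8}; {0,1,5}. Points covered: [0, 1, 2, 3, 4, 5, 6, 7, 8].
  Class 2 (3 blocks): {1,3,7}; {4,5,8}; {0,2,6}. Points covered: [0, 1, 2, 3, 4, 5, 6, 7, 8].
  Class 3 (3 blocks): {2,5,7}; {0,3,8}; {1,4,6}. Points covered: [0, 1, 2, 3, 4, 5, 6, 7, 8].
All classes full (size 3)? YES. All classes cover every point? YES.
Resolvable? YES.

YES


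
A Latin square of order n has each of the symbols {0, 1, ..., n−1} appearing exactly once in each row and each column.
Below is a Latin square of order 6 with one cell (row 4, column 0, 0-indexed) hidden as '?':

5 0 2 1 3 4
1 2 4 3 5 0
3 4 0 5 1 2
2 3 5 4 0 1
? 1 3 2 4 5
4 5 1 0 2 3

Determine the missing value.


Row 4 contains symbols [1, 2, 3, 4, 5] — missing [0].
Column 0 contains symbols [1, 2, 3, 4, 5] — missing [0].
The missing symbol must appear in both missing sets; intersection = [0].
Therefore the hidden value is 0.

Missing value = 0.


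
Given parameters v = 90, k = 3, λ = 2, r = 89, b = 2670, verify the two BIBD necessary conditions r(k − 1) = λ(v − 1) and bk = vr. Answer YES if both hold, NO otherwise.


Condition (i): r(k − 1) = 89·2 = 178; λ(v − 1) = 2·89 = 178. Match? YES.
Condition (ii): bk = 2670·3 = 8010; vr = 90·89 = 8010. Match? YES.
Both conditions hold? YES.

YES


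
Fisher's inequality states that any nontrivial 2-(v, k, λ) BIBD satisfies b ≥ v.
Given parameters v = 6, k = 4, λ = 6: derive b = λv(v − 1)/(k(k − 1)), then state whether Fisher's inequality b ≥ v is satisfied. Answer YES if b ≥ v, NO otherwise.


r = λ(v − 1)/(k − 1) = 6·5/3 = 10.
b = vr/k = 6·10/4 = 15.
Fisher's inequality: b ≥ v ⇔ 15 ≥ 6? YES.

YES


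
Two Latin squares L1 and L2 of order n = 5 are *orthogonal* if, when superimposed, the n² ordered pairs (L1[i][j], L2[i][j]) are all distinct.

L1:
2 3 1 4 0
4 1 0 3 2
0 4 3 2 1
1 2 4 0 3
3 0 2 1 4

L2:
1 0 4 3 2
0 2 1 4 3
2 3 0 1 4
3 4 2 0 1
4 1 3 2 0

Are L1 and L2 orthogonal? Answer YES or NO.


Form the n² = 25 superimposed pairs (L1[i][j], L2[i][j]), row by row (rows and columns indexed from 0):
row 0: (2,1) (3,0) (1,4) (4,3) (0,2)
row 1: (4,0) (1,2) (0,1) (3,4) (2,3)
row 2: (0,2) (4,3) (3,0) (2,1) (1,4)
row 3: (1,3) (2,4) (4,2) (0,0) (3,1)
row 4: (3,4) (0,1) (2,3) (1,2) (4,0)
Orthogonality requires all 25 pairs distinct.
But the pair (0,2) repeats: cell (0,4) has L1 = 0, L2 = 2, and cell (2,0) has L1 = 0, L2 = 2.
A repeated pair means some other pair never occurs (only 15 distinct pairs out of 25), so the squares are not orthogonal.
Conclusion: NO.

NO


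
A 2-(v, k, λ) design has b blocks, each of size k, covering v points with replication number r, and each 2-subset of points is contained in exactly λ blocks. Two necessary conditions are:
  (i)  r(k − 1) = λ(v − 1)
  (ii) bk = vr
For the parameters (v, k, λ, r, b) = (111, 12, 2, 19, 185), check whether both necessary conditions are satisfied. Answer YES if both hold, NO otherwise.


Condition (i): r(k − 1) = 19·11 = 209; λ(v − 1) = 2·110 = 220. Match? NO.
Condition (ii): bk = 185·12 = 2220; vr = 111·19 = 2109. Match? NO.
Both conditions hold? NO.

NO


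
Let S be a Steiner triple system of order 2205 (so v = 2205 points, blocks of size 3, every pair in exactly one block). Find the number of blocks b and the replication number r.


An STS(v) is a 2-(v, 3, 1) BIBD: block size k = 3, λ = 1.
Replication: r(k − 1) = λ(v − 1) ⇒ r·2 = 2205 − 1 = 2204 ⇒ r = 1102.
Block count: bk = vr ⇒ b·3 = 2205·1102 = 2429910 ⇒ b = 809970.
(Check via b = v(v − 1)/6 = 2205·2204/6 = 4859820/6 = 809970.)

r = 1102, b = 809970.


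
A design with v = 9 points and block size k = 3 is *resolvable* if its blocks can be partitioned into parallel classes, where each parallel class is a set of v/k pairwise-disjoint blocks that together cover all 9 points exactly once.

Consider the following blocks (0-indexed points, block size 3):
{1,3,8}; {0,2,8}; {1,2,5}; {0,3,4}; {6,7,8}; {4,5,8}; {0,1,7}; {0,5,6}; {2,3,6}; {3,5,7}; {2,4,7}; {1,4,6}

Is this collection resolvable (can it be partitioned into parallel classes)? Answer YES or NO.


v = 9, block size k = 3, number of blocks = 12.
For resolvability, blocks must partition into parallel classes of size v/k = 3.
Total blocks must therefore be a multiple of 3: 12 = 3·4 + 0 ⇒ divisible ✓.
Greedy packing gives 4 candidate class(es). Each should be a full parallel class (size 3, covers all 9 points).
  Class 1 (3 blocks): {1,3,8}; {0,5,6}; {2,4,7}. Points covered: [0, 1, 2, 3, 4, 5, 6, 7, 8].
  Class 2 (3 blocks): {0,2,8}; {3,5,7}; {1,4,6}. Points covered: [0, 1, 2, 3, 4, 5, 6, 7, 8].
  Class 3 (3 blocks): {1,2,5}; {0,3,4}; {6,7,8}. Points covered: [0, 1, 2, 3, 4, 5, 6, 7, 8].
  Class 4 (3 blocks): {4,5,8}; {0,1,7}; {2,3,6}. Points covered: [0, 1, 2, 3, 4, 5, 6, 7, 8].
All classes full (size 3)? YES. All classes cover every point? YES.
Resolvable? YES.

YES


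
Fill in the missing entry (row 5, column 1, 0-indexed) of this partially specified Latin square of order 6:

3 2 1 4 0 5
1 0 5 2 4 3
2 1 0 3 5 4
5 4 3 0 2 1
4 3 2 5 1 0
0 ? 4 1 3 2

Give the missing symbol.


Row 5 contains symbols [0, 1, 2, 3, 4] — missing [5].
Column 1 contains symbols [0, 1, 2, 3, 4] — missing [5].
The missing symbol must appear in both missing sets; intersection = [5].
Therefore the hidden value is 5.

Missing value = 5.


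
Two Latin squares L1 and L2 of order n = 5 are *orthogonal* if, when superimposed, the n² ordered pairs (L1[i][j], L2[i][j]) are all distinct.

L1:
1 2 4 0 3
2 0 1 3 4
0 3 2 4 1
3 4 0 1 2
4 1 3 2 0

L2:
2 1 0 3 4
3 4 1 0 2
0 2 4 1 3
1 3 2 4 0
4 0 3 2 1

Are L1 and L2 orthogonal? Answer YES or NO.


Form the n² = 25 superimposed pairs (L1[i][j], L2[i][j]), row by row (rows and columns indexed from 0):
row 0: (1,2) (2,1) (4,0) (0,3) (3,4)
row 1: (2,3) (0,4) (1,1) (3,0) (4,2)
row 2: (0,0) (3,2) (2,4) (4,1) (1,3)
row 3: (3,1) (4,3) (0,2) (1,4) (2,0)
row 4: (4,4) (1,0) (3,3) (2,2) (0,1)
Orthogonality requires all 25 pairs distinct.
Check by first coordinate: for each symbol s of L1, list the L2 entries in the n cells where L1 = s; they must all differ.
  L1 = 0: L2 entries (in reading order) 3, 4, 0, 2, 1 — all 5 distinct ✓
  L1 = 1: L2 entries (in reading order) 2, 1, 3, 4, 0 — all 5 distinct ✓
  L1 = 2: L2 entries (in reading order) 1, 3, 4, 0, 2 — all 5 distinct ✓
  L1 = 3: L2 entries (in reading order) 4, 0, 2, 1, 3 — all 5 distinct ✓
  L1 = 4: L2 entries (in reading order) 0, 2, 1, 3, 4 — all 5 distinct ✓
Every symbol of L1 meets every symbol of L2 exactly once, so all 25 pairs are distinct (25 of 25).
Conclusion: YES.

YES


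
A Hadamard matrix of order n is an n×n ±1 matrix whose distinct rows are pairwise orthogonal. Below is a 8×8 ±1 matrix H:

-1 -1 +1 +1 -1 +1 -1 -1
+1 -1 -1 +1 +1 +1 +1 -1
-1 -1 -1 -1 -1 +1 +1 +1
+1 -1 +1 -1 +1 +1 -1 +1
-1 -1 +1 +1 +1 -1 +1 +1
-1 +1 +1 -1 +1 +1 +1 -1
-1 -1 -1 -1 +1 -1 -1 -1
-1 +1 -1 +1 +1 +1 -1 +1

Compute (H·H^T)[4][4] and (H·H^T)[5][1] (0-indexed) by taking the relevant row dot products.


Row 1 of H: [1, -1, -1, 1, 1, 1, 1, -1].
Row 4 of H: [-1, -1, 1, 1, 1, -1, 1, 1].
Row 5 of H: [-1, 1, 1, -1, 1, 1, 1, -1].
(H·H^T)[4][4] = Σ_j H[4][j]·H[4][j] = (-1)² + (-1)² + (1)² + (1)² + (1)² + (-1)² + (1)² + (1)² = 1 + 1 + 1 + 1 + 1 + 1 + 1 + 1 = 8.
(H·H^T)[5][1] = Σ_j H[5][j]·H[1][j] = (-1)·(1) + (1)·(-1) + (1)·(-1) + (-1)·(1) + (1)·(1) + (1)·(1) + (1)·(1) + (-1)·(-1) = -1 + -1 + -1 + -1 + 1 + 1 + 1 + 1 = 0.
So rows 5 and 1 are orthogonal; the diagonal entry equals n = 8.

(4,4) entry = 8; (5,1) entry = 0.


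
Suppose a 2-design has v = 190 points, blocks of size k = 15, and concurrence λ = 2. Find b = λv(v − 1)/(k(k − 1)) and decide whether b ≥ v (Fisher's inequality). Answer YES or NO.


b = λv(v − 1)/(k(k − 1)) = 2·190·189/(15·14) = 71820/210 = 342.
Compare with v = 190: b ≥ v, so Fisher's inequality holds.

YES


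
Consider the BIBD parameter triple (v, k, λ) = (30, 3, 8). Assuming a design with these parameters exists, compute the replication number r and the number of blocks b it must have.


Any 2-(v, k, λ) BIBD satisfies two necessary conditions:
  (i)  Each point sits in r blocks, and counting incidences through any fixed point gives r(k − 1) = λ(v − 1), so r = λ(v − 1)/(k − 1).
  (ii) Total incidences bk = vr, so b = vr/k.
Step 1: r = λ(v − 1)/(k − 1) = 8·(30 − 1)/(3 − 1) = 8·29/2 = 232/2 = 116.
Step 2: b = vr/k = 30·116/3 = 3480/3 = 1160.
Check integrality: r = 116 ∈ Z ✓, b = 1160 ∈ Z ✓.
(These identities are necessary conditions: they determine r and b for any design with these parameters, but do not by themselves prove that one exists.)

r = 116, b = 1160.


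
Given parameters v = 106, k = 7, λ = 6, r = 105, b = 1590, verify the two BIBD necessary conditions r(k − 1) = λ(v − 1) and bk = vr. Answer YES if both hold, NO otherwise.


Condition (i): r(k − 1) = 105·6 = 630; λ(v − 1) = 6·105 = 630. Match? YES.
Condition (ii): bk = 1590·7 = 11130; vr = 106·105 = 11130. Match? YES.
Both conditions hold? YES.

YES


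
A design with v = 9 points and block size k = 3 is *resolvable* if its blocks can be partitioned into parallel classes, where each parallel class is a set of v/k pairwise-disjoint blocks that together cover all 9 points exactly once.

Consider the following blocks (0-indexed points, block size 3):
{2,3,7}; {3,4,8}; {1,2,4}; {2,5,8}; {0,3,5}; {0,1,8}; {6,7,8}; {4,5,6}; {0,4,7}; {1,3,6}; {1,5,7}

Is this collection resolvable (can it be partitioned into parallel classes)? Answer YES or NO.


v = 9, block size k = 3, number of blocks = 11.
For resolvability, blocks must partition into parallel classes of size v/k = 3.
Total blocks must therefore be a multiple of 3: 11 = 3·3 + 2 ⇒ not divisible ✗.
Resolvable? NO.

NO


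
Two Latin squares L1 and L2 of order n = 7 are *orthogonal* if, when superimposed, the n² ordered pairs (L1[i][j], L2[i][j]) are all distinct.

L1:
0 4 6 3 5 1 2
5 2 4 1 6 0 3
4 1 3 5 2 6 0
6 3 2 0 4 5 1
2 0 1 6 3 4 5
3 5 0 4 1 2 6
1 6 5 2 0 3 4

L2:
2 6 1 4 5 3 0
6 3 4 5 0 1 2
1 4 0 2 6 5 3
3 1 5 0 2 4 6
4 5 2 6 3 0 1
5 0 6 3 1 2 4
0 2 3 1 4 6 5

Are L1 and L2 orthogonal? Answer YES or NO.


Form the n² = 49 superimposed pairs (L1[i][j], L2[i][j]), row by row (rows and columns indexed from 0):
row 0: (0,2) (4,6) (6,1) (3,4) (5,5) (1,3) (2,0)
row 1: (5,6) (2,3) (4,4) (1,5) (6,0) (0,1) (3,2)
row 2: (4,1) (1,4) (3,0) (5,2) (2,6) (6,5) (0,3)
row 3: (6,3) (3,1) (2,5) (0,0) (4,2) (5,4) (1,6)
row 4: (2,4) (0,5) (1,2) (6,6) (3,3) (4,0) (5,1)
row 5: (3,5) (5,0) (0,6) (4,3) (1,1) (2,2) (6,4)
row 6: (1,0) (6,2) (5,3) (2,1) (0,4) (3,6) (4,5)
Orthogonality requires all 49 pairs distinct.
Check by first coordinate: for each symbol s of L1, list the L2 entries in the n cells where L1 = s; they must all differ.
  L1 = 0: L2 entries (in reading order) 2, 1, 3, 0, 5, 6, 4 — all 7 distinct ✓
  L1 = 1: L2 entries (in reading order) 3, 5, 4, 6, 2, 1, 0 — all 7 distinct ✓
  L1 = 2: L2 entries (in reading order) 0, 3, 6, 5, 4, 2, 1 — all 7 distinct ✓
  L1 = 3: L2 entries (in reading order) 4, 2, 0, 1, 3, 5, 6 — all 7 distinct ✓
  L1 = 4: L2 entries (in reading order) 6, 4, 1, 2, 0, 3, 5 — all 7 distinct ✓
  L1 = 5: L2 entries (in reading order) 5, 6, 2, 4, 1, 0, 3 — all 7 distinct ✓
  L1 = 6: L2 entries (in reading order) 1, 0, 5, 3, 6, 4, 2 — all 7 distinct ✓
Every symbol of L1 meets every symbol of L2 exactly once, so all 49 pairs are distinct (49 of 49).
Conclusion: YES.

YES


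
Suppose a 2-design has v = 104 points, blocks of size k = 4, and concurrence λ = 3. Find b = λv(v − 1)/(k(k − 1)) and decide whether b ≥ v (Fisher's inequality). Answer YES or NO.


r = λ(v − 1)/(k − 1) = 3·103/3 = 103.
b = vr/k = 104·103/4 = 2678.
Fisher's inequality: b ≥ v ⇔ 2678 ≥ 104? YES.

YES


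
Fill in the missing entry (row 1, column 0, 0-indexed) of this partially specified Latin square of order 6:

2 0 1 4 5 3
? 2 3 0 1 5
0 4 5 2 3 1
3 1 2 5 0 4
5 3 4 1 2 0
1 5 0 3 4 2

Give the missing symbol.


Row 1 contains symbols [0, 1, 2, 3, 5] — missing [4].
Column 0 contains symbols [0, 1, 2, 3, 5] — missing [4].
The missing symbol must appear in both missing sets; intersection = [4].
Therefore the hidden value is 4.

Missing value = 4.


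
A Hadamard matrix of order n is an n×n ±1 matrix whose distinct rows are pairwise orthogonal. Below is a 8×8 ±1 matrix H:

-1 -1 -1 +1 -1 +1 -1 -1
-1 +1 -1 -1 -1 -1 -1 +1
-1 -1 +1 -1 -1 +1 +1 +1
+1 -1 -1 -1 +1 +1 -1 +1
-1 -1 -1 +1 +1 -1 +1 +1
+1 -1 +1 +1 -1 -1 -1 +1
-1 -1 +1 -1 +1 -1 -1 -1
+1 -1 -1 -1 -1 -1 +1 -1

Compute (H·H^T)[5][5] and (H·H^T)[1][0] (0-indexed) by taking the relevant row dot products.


Row 0 of H: [-1, -1, -1, 1, -1, 1, -1, -1].
Row 1 of H: [-1, 1, -1, -1, -1, -1, -1, 1].
Row 5 of H: [1, -1, 1, 1, -1, -1, -1, 1].
(H·H^T)[5][5] = Σ_j H[5][j]·H[5][j] = (1)² + (-1)² + (1)² + (1)² + (-1)² + (-1)² + (-1)² + (1)² = 1 + 1 + 1 + 1 + 1 + 1 + 1 + 1 = 8.
(H·H^T)[1][0] = Σ_j H[1][j]·H[0][j] = (-1)·(-1) + (1)·(-1) + (-1)·(-1) + (-1)·(1) + (-1)·(-1) + (-1)·(1) + (-1)·(-1) + (1)·(-1) = 1 + -1 + 1 + -1 + 1 + -1 + 1 + -1 = 0.
So rows 1 and 0 are orthogonal; the diagonal entry equals n = 8.

(5,5) entry = 8; (1,0) entry = 0.


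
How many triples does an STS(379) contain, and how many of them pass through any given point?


An STS(v) is a 2-(v, 3, 1) BIBD: block size k = 3, λ = 1.
Replication: r(k − 1) = λ(v − 1) ⇒ r·2 = 379 − 1 = 378 ⇒ r = 189.
Block count: bk = vr ⇒ b·3 = 379·189 = 71631 ⇒ b = 23877.

r = 189, b = 23877.


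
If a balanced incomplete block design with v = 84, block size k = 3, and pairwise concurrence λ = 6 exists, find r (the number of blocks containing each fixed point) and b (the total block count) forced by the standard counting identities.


Any 2-(v, k, λ) BIBD satisfies two necessary conditions:
  (i)  Each point sits in r blocks, and counting incidences through any fixed point gives r(k − 1) = λ(v − 1), so r = λ(v − 1)/(k − 1).
  (ii) Total incidences bk = vr, so b = vr/k.
Step 1: r = λ(v − 1)/(k − 1) = 6·(84 − 1)/(3 − 1) = 6·83/2 = 498/2 = 249.
Step 2: b = vr/k = 84·249/3 = 20916/3 = 6972.
Check integrality: r = 249 ∈ Z ✓, b = 6972 ∈ Z ✓.
(These identities are necessary conditions: they determine r and b for any design with these parameters, but do not by themselves prove that one exists.)

r = 249, b = 6972.


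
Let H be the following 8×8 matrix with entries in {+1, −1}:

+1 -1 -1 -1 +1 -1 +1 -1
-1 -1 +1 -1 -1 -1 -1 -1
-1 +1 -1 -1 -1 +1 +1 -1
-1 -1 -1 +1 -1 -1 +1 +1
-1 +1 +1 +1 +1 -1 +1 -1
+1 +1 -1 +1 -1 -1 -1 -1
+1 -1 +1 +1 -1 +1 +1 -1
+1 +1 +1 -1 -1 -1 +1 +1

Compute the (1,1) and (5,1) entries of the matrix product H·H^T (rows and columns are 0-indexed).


Row 1 of H: [-1, -1, 1, -1, -1, -1, -1, -1].
Row 5 of H: [1, 1, -1, 1, -1, -1, -1, -1].
(H·H^T)[1][1] = Σ_j H[1][j]·H[1][j] = (-1)² + (-1)² + (1)² + (-1)² + (-1)² + (-1)² + (-1)² + (-1)² = 1 + 1 + 1 + 1 + 1 + 1 + 1 + 1 = 8.
(H·H^T)[5][1] = Σ_j H[5][j]·H[1][j] = (1)·(-1) + (1)·(-1) + (-1)·(1) + (1)·(-1) + (-1)·(-1) + (-1)·(-1) + (-1)·(-1) + (-1)·(-1) = -1 + -1 + -1 + -1 + 1 + 1 + 1 + 1 = 0.
So rows 5 and 1 are orthogonal; the diagonal entry equals n = 8.

(1,1) entry = 8; (5,1) entry = 0.


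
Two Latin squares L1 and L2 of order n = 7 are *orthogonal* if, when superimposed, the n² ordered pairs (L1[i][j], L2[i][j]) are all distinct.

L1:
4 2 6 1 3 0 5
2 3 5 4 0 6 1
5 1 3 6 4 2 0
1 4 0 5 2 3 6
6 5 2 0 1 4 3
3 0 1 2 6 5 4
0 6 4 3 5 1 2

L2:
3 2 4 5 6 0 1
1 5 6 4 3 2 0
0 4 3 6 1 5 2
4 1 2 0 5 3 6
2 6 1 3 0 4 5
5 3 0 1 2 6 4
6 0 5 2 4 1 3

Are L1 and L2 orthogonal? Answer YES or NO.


Form the n² = 49 superimposed pairs (L1[i][j], L2[i][j]), row by row (rows and columns indexed from 0):
row 0: (4,3) (2,2) (6,4) (1,5) (3,6) (0,0) (5,1)
row 1: (2,1) (3,5) (5,6) (4,4) (0,3) (6,2) (1,0)
row 2: (5,0) (1,4) (3,3) (6,6) (4,1) (2,5) (0,2)
row 3: (1,4) (4,1) (0,2) (5,0) (2,5) (3,3) (6,6)
row 4: (6,2) (5,6) (2,1) (0,3) (1,0) (4,4) (3,5)
row 5: (3,5) (0,3) (1,0) (2,1) (6,2) (5,6) (4,4)
row 6: (0,6) (6,0) (4,5) (3,2) (5,4) (1,1) (2,3)
Orthogonality requires all 49 pairs distinct.
But the pair (1,4) repeats: cell (2,1) has L1 = 1, L2 = 4, and cell (3,0) has L1 = 1, L2 = 4.
A repeated pair means some other pair never occurs (only 28 distinct pairs out of 49), so the squares are not orthogonal.
Conclusion: NO.

NO


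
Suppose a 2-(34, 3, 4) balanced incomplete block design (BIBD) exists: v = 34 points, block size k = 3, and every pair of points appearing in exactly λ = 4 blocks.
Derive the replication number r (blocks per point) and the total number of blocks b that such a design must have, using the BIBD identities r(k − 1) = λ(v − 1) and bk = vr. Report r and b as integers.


Any 2-(v, k, λ) BIBD satisfies two necessary conditions:
  (i)  Each point sits in r blocks, and counting incidences through any fixed point gives r(k − 1) = λ(v − 1), so r = λ(v − 1)/(k − 1).
  (ii) Total incidences bk = vr, so b = vr/k.
Step 1: r = λ(v − 1)/(k − 1) = 4·(34 − 1)/(3 − 1) = 4·33/2 = 132/2 = 66.
Step 2: b = vr/k = 34·66/3 = 2244/3 = 748.
Check integrality: r = 66 ∈ Z ✓, b = 748 ∈ Z ✓.
(These identities are necessary conditions: they determine r and b for any design with these parameters, but do not by themselves prove that one exists.)

r = 66, b = 748.


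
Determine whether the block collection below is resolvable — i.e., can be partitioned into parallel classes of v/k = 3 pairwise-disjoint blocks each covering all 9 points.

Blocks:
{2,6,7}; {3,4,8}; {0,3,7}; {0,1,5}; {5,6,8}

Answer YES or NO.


v = 9, block size k = 3, number of blocks = 5.
For resolvability, blocks must partition into parallel classes of size v/k = 3.
Total blocks must therefore be a multiple of 3: 5 = 3·1 + 2 ⇒ not divisible ✗.
Resolvable? NO.

NO


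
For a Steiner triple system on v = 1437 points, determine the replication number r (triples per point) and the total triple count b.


An STS(v) is a 2-(v, 3, 1) BIBD: block size k = 3, λ = 1.
Replication: r(k − 1) = λ(v − 1) ⇒ r·2 = 1437 − 1 = 1436 ⇒ r = 718.
Block count: bk = vr ⇒ b·3 = 1437·718 = 1031766 ⇒ b = 343922.
(Check via b = v(v − 1)/6 = 1437·1436/6 = 2063532/6 = 343922.)

r = 718, b = 343922.


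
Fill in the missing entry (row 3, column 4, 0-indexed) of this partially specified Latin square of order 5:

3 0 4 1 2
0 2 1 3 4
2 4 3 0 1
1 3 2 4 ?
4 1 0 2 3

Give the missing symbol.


Row 3 contains symbols [1, 2, 3, 4] — missing [0].
Column 4 contains symbols [1, 2, 3, 4] — missing [0].
The missing symbol must appear in both missing sets; intersection = [0].
Therefore the hidden value is 0.

Missing value = 0.


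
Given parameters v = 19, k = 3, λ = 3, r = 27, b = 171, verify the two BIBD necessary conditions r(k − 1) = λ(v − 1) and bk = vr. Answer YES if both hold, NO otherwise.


Condition (i): r(k − 1) = 27·2 = 54; λ(v − 1) = 3·18 = 54. Match? YES.
Condition (ii): bk = 171·3 = 513; vr = 19·27 = 513. Match? YES.
Both conditions hold? YES.

YES


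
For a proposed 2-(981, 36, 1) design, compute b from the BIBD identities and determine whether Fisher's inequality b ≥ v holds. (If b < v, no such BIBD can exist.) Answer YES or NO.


b = λv(v − 1)/(k(k − 1)) = 1·981·980/(36·35) = 961380/1260 = 763.
Compare with v = 981: b < v, so Fisher's inequality fails.

NO


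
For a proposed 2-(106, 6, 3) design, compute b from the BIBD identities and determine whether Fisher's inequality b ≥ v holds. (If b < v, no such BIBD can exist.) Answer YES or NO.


r = λ(v − 1)/(k − 1) = 3·105/5 = 63.
b = vr/k = 106·63/6 = 1113.
Fisher's inequality: b ≥ v ⇔ 1113 ≥ 106? YES.

YES


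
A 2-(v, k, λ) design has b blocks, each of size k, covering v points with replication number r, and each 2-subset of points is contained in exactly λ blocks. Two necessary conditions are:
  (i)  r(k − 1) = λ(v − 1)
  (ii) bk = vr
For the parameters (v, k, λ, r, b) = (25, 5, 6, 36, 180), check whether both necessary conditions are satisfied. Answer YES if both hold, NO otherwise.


Condition (i): r(k − 1) = 36·4 = 144; λ(v − 1) = 6·24 = 144. Match? YES.
Condition (ii): bk = 180·5 = 900; vr = 25·36 = 900. Match? YES.
Both conditions hold? YES.

YES


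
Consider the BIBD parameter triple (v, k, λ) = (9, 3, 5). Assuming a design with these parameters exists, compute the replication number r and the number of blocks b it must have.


Any 2-(v, k, λ) BIBD satisfies two necessary conditions:
  (i)  Each point sits in r blocks, and counting incidences through any fixed point gives r(k − 1) = λ(v − 1), so r = λ(v − 1)/(k − 1).
  (ii) Total incidences bk = vr, so b = vr/k.
Step 1: r = λ(v − 1)/(k − 1) = 5·(9 − 1)/(3 − 1) = 5·8/2 = 40/2 = 20.
Step 2: b = vr/k = 9·20/3 = 180/3 = 60.
Check integrality: r = 20 ∈ Z ✓, b = 60 ∈ Z ✓.
(These identities are necessary conditions: they determine r and b for any design with these parameters, but do not by themselves prove that one exists.)

r = 20, b = 60.


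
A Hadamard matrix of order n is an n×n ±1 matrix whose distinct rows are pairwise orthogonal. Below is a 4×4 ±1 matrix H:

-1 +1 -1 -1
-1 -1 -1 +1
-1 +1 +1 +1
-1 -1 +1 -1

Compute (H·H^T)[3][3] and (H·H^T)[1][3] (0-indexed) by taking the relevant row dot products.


Row 1 of H: [-1, -1, -1, 1].
Row 3 of H: [-1, -1, 1, -1].
(H·H^T)[3][3] = Σ_j H[3][j]·H[3][j] = (-1)² + (-1)² + (1)² + (-1)² = 1 + 1 + 1 + 1 = 4.
(H·H^T)[1][3] = Σ_j H[1][j]·H[3][j] = (-1)·(-1) + (-1)·(-1) + (-1)·(1) + (1)·(-1) = 1 + 1 + -1 + -1 = 0.
So rows 1 and 3 are orthogonal; the diagonal entry equals n = 4.

(3,3) entry = 4; (1,3) entry = 0.


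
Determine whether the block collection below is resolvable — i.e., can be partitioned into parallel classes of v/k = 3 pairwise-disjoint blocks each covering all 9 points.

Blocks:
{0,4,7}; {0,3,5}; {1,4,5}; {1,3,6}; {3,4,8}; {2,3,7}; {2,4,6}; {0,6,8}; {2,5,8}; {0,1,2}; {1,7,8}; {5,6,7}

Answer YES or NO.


v = 9, block size k = 3, number of blocks = 12.
For resolvability, blocks must partition into parallel classes of size v/k = 3.
Total blocks must therefore be a multiple of 3: 12 = 3·4 + 0 ⇒ divisible ✓.
Greedy packing gives 4 candidate class(es). Each should be a full parallel class (size 3, covers all 9 points).
  Class 1 (3 blocks): {0,4,7}; {1,3,6}; {2,5,8}. Points covered: [0, 1, 2, 3, 4, 5, 6, 7, 8].
  Class 2 (3 blocks): {0,3,5}; {2,4,6}; {1,7,8}. Points covered: [0, 1, 2, 3, 4, 5, 6, 7, 8].
  Class 3 (3 blocks): {1,4,5}; {2,3,7}; {0,6,8}. Points covered: [0, 1, 2, 3, 4, 5, 6, 7, 8].
  Class 4 (3 blocks): {3,4,8}; {0,1,2}; {5,6,7}. Points covered: [0, 1, 2, 3, 4, 5, 6, 7, 8].
All classes full (size 3)? YES. All classes cover every point? YES.
Resolvable? YES.

YES


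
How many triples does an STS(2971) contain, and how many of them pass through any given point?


An STS(v) is a 2-(v, 3, 1) BIBD: block size k = 3, λ = 1.
Replication: r(k − 1) = λ(v − 1) ⇒ r·2 = 2971 − 1 = 2970 ⇒ r = 1485.
Block count: bk = vr ⇒ b·3 = 2971·1485 = 4411935 ⇒ b = 1470645.

r = 1485, b = 1470645.


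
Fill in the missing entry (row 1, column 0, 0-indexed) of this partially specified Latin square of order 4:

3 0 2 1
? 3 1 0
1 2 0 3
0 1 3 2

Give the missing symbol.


Row 1 contains symbols [0, 1, 3] — missing [2].
Column 0 contains symbols [0, 1, 3] — missing [2].
The missing symbol must appear in both missing sets; intersection = [2].
Therefore the hidden value is 2.

Missing value = 2.


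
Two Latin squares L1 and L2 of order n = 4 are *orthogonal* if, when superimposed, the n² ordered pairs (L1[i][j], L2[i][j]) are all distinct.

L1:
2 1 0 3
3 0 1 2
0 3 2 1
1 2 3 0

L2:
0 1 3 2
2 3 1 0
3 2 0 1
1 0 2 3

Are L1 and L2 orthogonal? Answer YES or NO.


Form the n² = 16 superimposed pairs (L1[i][j], L2[i][j]), row by row (rows and columns indexed from 0):
row 0: (2,0) (1,1) (0,3) (3,2)
row 1: (3,2) (0,3) (1,1) (2,0)
row 2: (0,3) (3,2) (2,0) (1,1)
row 3: (1,1) (2,0) (3,2) (0,3)
Orthogonality requires all 16 pairs distinct.
But the pair (3,2) repeats: cell (0,3) has L1 = 3, L2 = 2, and cell (1,0) has L1 = 3, L2 = 2.
A repeated pair means some other pair never occurs (only 4 distinct pairs out of 16), so the squares are not orthogonal.
Conclusion: NO.

NO


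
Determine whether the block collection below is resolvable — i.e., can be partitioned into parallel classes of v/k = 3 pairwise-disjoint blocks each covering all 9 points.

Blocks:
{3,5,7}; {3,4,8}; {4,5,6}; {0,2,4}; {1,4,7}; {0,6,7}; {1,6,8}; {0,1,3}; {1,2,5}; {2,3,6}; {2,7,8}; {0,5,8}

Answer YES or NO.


v = 9, block size k = 3, number of blocks = 12.
For resolvability, blocks must partition into parallel classes of size v/k = 3.
Total blocks must therefore be a multiple of 3: 12 = 3·4 + 0 ⇒ divisible ✓.
Greedy packing gives 4 candidate class(es). Each should be a full parallel class (size 3, covers all 9 points).
  Class 1 (3 blocks): {3,5,7}; {0,2,4}; {1,6,8}. Points covered: [0, 1, 2, 3, 4, 5, 6, 7, 8].
  Class 2 (3 blocks): {3,4,8}; {0,6,7}; {1,2,5}. Points covered: [0, 1, 2, 3, 4, 5, 6, 7, 8].
  Class 3 (3 blocks): {4,5,6}; {0,1,3}; {2,7,8}. Points covered: [0, 1, 2, 3, 4, 5, 6, 7, 8].
  Class 4 (3 blocks): {1,4,7}; {2,3,6}; {0,5,8}. Points covered: [0, 1, 2, 3, 4, 5, 6, 7, 8].
All classes full (size 3)? YES. All classes cover every point? YES.
Resolvable? YES.

YES


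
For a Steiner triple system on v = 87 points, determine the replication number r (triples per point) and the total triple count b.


An STS(v) is a 2-(v, 3, 1) BIBD: block size k = 3, λ = 1.
Replication: r(k − 1) = λ(v − 1) ⇒ r·2 = 87 − 1 = 86 ⇒ r = 43.
Block count: bk = vr ⇒ b·3 = 87·43 = 3741 ⇒ b = 1247.
(Check via b = v(v − 1)/6 = 87·86/6 = 7482/6 = 1247.)

r = 43, b = 1247.


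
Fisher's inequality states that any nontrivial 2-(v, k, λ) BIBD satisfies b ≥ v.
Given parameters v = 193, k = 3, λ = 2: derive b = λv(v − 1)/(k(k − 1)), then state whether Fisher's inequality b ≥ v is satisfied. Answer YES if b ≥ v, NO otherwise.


r = λ(v − 1)/(k − 1) = 2·192/2 = 192.
b = vr/k = 193·192/3 = 12352.
Fisher's inequality: b ≥ v ⇔ 12352 ≥ 193? YES.

YES


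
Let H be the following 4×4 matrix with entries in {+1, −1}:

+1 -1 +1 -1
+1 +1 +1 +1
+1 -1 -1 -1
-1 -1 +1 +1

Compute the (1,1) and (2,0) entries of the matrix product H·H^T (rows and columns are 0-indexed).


Row 0 of H: [1, -1, 1, -1].
Row 1 of H: [1, 1, 1, 1].
Row 2 of H: [1, -1, -1, -1].
(H·H^T)[1][1] = Σ_j H[1][j]·H[1][j] = (1)² + (1)² + (1)² + (1)² = 1 + 1 + 1 + 1 = 4.
(H·H^T)[2][0] = Σ_j H[2][j]·H[0][j] = (1)·(1) + (-1)·(-1) + (-1)·(1) + (-1)·(-1) = 1 + 1 + -1 + 1 = 2.
Rows 2 and 0 are not orthogonal (dot product = 2 ≠ 0), so H is not a Hadamard matrix.

(1,1) entry = 4; (2,0) entry = 2.
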